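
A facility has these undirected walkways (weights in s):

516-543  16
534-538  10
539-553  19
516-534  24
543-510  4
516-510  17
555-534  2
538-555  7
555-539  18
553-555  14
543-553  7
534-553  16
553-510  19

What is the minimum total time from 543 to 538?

28 s

Candidate routes:
543 - 553 - 555 - 538: 7+14+7 = 28
543 - 553 - 534 - 555 - 538: 7+16+2+7 = 32
The minimum is 28 s via 543 - 553 - 555 - 538.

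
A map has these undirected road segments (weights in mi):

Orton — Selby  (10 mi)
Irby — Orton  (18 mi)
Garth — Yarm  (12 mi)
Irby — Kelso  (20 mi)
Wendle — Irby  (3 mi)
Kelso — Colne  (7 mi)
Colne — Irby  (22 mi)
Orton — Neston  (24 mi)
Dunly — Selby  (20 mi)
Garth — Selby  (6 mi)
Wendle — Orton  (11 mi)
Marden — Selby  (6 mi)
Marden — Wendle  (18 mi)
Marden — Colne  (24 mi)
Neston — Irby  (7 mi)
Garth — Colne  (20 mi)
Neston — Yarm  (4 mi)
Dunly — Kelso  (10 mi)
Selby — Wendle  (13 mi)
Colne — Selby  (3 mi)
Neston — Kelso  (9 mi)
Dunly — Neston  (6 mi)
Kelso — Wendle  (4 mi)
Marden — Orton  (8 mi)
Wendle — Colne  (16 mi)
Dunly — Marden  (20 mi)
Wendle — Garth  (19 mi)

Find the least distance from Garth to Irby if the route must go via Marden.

33 mi

Best Garth to Marden: Garth–Selby–Marden costing 12
Best Marden to Irby: Marden–Wendle–Irby costing 21
Total via Marden: 12 + 21 = 33 mi.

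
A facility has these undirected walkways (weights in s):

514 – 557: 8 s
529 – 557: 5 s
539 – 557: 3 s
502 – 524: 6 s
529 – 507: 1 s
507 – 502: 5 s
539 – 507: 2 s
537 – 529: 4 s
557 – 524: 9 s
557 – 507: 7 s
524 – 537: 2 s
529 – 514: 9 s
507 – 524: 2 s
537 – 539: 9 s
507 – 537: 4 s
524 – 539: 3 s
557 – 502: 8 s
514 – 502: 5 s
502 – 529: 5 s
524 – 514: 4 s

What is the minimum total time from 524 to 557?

6 s

Candidate routes:
524 - 539 - 557: 3+3 = 6
524 - 507 - 539 - 557: 2+2+3 = 7
The minimum is 6 s via 524 - 539 - 557.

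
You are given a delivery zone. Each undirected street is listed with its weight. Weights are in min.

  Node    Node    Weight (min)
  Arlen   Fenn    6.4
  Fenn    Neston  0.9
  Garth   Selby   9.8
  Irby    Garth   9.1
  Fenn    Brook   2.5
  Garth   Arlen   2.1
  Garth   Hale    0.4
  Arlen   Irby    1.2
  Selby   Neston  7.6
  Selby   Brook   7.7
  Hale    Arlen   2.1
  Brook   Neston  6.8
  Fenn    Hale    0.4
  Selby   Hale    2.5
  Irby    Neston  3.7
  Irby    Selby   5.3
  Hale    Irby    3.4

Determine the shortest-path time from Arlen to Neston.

3.4 min

Running Dijkstra from Arlen:
Arlen: 0
Irby: 1.2  (via Arlen)
Garth: 2.1  (via Arlen)
Hale: 2.1  (via Arlen)
Fenn: 2.5  (via Hale)
Neston: 3.4  (via Fenn)
Shortest route: Arlen–Hale–Fenn–Neston = 3.4 min.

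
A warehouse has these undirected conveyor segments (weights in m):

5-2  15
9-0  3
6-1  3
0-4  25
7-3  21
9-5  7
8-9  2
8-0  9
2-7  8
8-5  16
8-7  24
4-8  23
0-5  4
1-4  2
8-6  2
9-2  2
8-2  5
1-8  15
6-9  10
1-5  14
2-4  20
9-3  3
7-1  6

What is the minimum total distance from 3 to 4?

Settle nodes by increasing distance from 3:
3: 0
9: 3  (via 3)
2: 5  (via 9)
8: 5  (via 9)
0: 6  (via 9)
6: 7  (via 8)
1: 10  (via 6)
5: 10  (via 9)
4: 12  (via 1)
Shortest route: 3–9–8–6–1–4 = 12 m.

12 m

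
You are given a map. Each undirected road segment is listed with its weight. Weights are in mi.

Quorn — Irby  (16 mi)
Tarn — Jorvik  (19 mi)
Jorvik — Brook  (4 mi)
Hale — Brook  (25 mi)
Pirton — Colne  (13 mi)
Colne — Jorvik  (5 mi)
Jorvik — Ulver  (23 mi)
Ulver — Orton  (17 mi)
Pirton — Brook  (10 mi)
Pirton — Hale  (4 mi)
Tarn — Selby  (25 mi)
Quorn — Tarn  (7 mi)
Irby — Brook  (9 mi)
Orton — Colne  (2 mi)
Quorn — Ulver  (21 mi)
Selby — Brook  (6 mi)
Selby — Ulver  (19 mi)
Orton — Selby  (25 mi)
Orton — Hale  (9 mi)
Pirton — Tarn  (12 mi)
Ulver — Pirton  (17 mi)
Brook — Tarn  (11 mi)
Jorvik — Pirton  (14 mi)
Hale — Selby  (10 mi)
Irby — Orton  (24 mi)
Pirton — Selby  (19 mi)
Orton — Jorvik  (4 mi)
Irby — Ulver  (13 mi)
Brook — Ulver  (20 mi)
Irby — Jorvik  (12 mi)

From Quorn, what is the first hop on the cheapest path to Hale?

Tarn

Compare a few routes:
Quorn → Tarn → Pirton → Hale: 7+12+4 = 23
Quorn → Tarn → Brook → Pirton → Hale: 7+11+10+4 = 32
The minimum is 23 mi via Quorn → Tarn → Pirton → Hale.
So from Quorn the first move is to Tarn.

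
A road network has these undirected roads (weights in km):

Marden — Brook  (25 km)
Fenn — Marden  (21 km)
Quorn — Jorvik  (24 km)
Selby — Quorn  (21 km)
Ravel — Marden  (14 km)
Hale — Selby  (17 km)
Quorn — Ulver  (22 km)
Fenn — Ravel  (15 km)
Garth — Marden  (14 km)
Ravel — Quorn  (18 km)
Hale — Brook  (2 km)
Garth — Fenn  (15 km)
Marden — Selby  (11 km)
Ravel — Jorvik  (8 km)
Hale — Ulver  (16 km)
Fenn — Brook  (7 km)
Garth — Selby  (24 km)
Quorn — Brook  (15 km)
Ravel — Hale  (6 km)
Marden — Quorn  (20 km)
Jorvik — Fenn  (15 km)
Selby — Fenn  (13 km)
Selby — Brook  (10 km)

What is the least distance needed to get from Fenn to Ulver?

Running Dijkstra from Fenn:
Fenn: 0
Brook: 7  (via Fenn)
Hale: 9  (via Brook)
Selby: 13  (via Fenn)
Garth: 15  (via Fenn)
Jorvik: 15  (via Fenn)
Ravel: 15  (via Fenn)
Marden: 21  (via Fenn)
Quorn: 22  (via Brook)
Ulver: 25  (via Hale)
Shortest route: Fenn–Brook–Hale–Ulver = 25 km.

25 km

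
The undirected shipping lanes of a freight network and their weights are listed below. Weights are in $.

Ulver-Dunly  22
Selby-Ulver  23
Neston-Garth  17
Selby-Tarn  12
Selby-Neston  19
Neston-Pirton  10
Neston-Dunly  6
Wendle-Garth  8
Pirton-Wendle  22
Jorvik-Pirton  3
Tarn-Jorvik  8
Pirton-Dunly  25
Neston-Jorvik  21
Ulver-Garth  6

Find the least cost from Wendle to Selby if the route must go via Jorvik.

Shortest Wendle→Jorvik: Wendle–Pirton–Jorvik = 25
Best Jorvik to Selby: Jorvik–Tarn–Selby costing 20
Total via Jorvik: 25 + 20 = $45.

$45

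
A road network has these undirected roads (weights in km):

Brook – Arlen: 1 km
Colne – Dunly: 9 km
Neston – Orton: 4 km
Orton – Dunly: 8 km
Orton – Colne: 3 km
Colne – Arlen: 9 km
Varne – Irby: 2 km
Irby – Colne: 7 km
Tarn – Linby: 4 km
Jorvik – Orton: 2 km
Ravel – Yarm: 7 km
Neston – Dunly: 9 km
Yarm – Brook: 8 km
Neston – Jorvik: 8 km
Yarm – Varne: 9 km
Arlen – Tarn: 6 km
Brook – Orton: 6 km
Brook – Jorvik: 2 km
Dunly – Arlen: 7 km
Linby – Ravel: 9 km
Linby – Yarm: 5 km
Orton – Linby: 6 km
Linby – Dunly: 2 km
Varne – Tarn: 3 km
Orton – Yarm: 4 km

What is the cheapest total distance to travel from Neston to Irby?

14 km

Running Dijkstra from Neston:
Neston: 0
Orton: 4  (via Neston)
Jorvik: 6  (via Orton)
Colne: 7  (via Orton)
Yarm: 8  (via Orton)
Brook: 8  (via Jorvik)
Dunly: 9  (via Neston)
Arlen: 9  (via Brook)
Linby: 10  (via Orton)
Irby: 14  (via Colne)
Shortest route: Neston → Orton → Colne → Irby = 14 km.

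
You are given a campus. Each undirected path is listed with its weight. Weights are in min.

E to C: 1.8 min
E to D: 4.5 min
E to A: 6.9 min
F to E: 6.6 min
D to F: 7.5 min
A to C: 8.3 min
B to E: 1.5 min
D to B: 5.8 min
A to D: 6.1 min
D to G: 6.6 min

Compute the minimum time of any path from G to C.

12.9 min

Settle nodes by increasing distance from G:
G: 0
D: 6.6  (via G)
E: 11.1  (via D)
B: 12.4  (via D)
A: 12.7  (via D)
C: 12.9  (via E)
Shortest route: G–D–E–C = 12.9 min.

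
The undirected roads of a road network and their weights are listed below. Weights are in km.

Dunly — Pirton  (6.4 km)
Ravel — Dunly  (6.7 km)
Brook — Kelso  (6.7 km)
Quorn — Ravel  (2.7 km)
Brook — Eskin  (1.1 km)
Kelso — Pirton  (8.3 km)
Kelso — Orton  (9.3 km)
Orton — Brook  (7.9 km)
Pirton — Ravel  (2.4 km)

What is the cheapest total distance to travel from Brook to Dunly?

21.4 km

Running Dijkstra from Brook:
Brook: 0
Eskin: 1.1  (via Brook)
Kelso: 6.7  (via Brook)
Orton: 7.9  (via Brook)
Pirton: 15  (via Kelso)
Ravel: 17.4  (via Pirton)
Quorn: 20.1  (via Ravel)
Dunly: 21.4  (via Pirton)
Shortest route: Brook → Kelso → Pirton → Dunly = 21.4 km.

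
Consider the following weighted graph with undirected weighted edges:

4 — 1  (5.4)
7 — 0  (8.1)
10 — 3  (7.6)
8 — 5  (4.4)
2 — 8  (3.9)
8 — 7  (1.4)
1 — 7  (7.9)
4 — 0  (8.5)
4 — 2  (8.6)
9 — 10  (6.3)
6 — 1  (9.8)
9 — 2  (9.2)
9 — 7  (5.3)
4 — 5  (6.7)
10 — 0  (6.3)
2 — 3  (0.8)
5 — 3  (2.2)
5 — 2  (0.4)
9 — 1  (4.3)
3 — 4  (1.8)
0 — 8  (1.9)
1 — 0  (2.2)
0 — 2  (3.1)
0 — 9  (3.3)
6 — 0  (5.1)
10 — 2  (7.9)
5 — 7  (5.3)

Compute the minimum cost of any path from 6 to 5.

8.6

Compare a few routes:
6 → 0 → 8 → 2 → 5: 5.1+1.9+3.9+0.4 = 11.3
6 → 0 → 2 → 3 → 5: 5.1+3.1+0.8+2.2 = 11.2
6 → 0 → 2 → 5: 5.1+3.1+0.4 = 8.6
Cheapest is 6 → 0 → 2 → 5 at 8.6.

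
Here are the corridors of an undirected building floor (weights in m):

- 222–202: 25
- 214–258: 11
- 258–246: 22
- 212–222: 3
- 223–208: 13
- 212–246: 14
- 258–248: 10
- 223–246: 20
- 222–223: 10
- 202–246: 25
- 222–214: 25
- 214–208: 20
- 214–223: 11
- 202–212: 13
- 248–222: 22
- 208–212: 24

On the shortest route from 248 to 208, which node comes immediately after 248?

Compare a few routes:
248–258–214–223–208: 10+11+11+13 = 45
248–258–214–208: 10+11+20 = 41
Cheapest is 248–258–214–208 at 41 m.
So from 248 the first move is to 258.

258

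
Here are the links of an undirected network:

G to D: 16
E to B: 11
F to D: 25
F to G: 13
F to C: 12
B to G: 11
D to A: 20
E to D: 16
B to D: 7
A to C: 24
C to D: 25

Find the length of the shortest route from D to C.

Enumerating some paths:
D → F → C: 25+12 = 37
D → C: 25 = 25
The minimum is 25 via D → C.

25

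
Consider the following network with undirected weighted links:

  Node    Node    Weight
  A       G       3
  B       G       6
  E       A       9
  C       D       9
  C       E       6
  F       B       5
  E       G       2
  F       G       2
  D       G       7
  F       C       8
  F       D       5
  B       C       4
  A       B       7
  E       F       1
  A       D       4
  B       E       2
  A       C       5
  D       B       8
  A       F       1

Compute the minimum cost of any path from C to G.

Settle nodes by increasing distance from C:
C: 0
B: 4  (via C)
A: 5  (via C)
E: 6  (via C)
F: 6  (via A)
G: 8  (via A)
Shortest route: C → A → G = 8.

8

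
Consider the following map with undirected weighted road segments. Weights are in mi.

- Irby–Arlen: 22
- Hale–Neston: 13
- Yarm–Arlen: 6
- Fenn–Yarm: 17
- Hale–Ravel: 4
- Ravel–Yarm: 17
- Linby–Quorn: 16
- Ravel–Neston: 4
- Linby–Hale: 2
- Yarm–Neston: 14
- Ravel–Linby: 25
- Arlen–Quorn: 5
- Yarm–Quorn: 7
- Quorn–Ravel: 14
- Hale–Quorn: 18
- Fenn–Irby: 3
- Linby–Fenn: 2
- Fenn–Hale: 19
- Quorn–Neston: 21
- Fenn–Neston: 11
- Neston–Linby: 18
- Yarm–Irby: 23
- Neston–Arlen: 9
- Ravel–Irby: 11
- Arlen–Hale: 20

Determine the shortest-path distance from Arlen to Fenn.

20 mi

Candidate routes:
Arlen → Neston → Ravel → Hale → Linby → Fenn: 9+4+4+2+2 = 21
Arlen → Quorn → Linby → Fenn: 5+16+2 = 23
Arlen → Neston → Fenn: 9+11 = 20
The minimum is 20 mi via Arlen → Neston → Fenn.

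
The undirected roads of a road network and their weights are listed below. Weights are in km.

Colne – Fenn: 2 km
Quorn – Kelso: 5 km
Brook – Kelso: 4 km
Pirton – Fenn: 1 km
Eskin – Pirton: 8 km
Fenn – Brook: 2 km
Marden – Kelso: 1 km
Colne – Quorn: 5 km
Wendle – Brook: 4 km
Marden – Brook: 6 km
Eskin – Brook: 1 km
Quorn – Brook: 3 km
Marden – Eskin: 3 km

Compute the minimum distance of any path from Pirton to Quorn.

6 km

Enumerating some paths:
Pirton - Fenn - Colne - Quorn: 1+2+5 = 8
Pirton - Fenn - Brook - Quorn: 1+2+3 = 6
Pirton - Fenn - Brook - Kelso - Quorn: 1+2+4+5 = 12
Cheapest is Pirton - Fenn - Brook - Quorn at 6 km.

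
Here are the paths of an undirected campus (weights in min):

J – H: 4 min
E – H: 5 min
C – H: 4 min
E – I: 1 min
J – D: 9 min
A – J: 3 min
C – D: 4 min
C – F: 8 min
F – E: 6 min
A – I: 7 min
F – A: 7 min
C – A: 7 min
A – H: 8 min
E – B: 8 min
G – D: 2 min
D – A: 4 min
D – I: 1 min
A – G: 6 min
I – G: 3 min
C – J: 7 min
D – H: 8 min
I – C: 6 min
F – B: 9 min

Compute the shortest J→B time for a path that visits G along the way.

Shortest J→G: J–A–G = 9
Best G to B: G–I–E–B costing 12
Total via G: 9 + 12 = 21 min.

21 min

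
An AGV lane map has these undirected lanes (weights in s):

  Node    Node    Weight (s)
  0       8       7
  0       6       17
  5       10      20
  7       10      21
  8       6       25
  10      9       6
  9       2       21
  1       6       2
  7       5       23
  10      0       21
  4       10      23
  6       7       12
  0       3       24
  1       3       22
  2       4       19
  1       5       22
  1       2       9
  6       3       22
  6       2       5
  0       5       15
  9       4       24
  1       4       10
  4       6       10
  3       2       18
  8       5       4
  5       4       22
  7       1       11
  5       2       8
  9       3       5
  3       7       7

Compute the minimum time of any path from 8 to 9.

Settle nodes by increasing distance from 8:
8: 0
5: 4  (via 8)
0: 7  (via 8)
2: 12  (via 5)
6: 17  (via 2)
1: 19  (via 6)
10: 24  (via 5)
4: 26  (via 5)
7: 27  (via 5)
3: 30  (via 2)
9: 30  (via 10)
Shortest route: 8 → 5 → 10 → 9 = 30 s.

30 s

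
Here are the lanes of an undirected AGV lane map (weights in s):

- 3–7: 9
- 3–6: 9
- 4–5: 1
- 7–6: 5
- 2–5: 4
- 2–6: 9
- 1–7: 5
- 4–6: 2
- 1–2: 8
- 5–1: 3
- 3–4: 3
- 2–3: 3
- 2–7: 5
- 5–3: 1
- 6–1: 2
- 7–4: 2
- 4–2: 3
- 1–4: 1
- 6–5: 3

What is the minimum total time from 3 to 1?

Enumerating some paths:
3 → 5 → 1: 1+3 = 4
3 → 5 → 4 → 1: 1+1+1 = 3
Cheapest is 3 → 5 → 4 → 1 at 3 s.

3 s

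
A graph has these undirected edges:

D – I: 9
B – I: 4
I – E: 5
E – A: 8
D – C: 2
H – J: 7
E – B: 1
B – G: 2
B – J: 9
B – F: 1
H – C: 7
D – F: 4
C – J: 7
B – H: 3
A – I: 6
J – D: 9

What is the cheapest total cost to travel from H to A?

12

Shortest distances from H:
H: 0
B: 3  (via H)
E: 4  (via B)
F: 4  (via B)
G: 5  (via B)
C: 7  (via H)
I: 7  (via B)
J: 7  (via H)
D: 8  (via F)
A: 12  (via E)
Shortest route: H–B–E–A = 12.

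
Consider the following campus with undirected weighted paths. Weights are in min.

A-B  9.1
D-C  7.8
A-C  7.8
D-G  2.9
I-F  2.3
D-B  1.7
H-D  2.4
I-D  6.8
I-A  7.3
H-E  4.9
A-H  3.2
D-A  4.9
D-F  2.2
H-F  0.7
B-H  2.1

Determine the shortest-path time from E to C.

Enumerating some paths:
E–H–A–C: 4.9+3.2+7.8 = 15.9
E–H–F–D–C: 4.9+0.7+2.2+7.8 = 15.6
E–H–B–D–C: 4.9+2.1+1.7+7.8 = 16.5
E–H–D–C: 4.9+2.4+7.8 = 15.1
Cheapest is E–H–D–C at 15.1 min.

15.1 min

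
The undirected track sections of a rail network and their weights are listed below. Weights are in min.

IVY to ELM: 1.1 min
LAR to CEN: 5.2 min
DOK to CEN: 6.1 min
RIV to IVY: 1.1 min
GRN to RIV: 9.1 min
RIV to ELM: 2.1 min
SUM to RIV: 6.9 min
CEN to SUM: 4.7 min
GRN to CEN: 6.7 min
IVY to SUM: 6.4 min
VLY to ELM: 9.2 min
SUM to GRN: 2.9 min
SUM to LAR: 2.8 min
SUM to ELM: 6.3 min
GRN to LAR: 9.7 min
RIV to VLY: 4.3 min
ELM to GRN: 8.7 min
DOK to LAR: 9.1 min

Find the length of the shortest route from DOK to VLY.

22 min

Settle nodes by increasing distance from DOK:
DOK: 0
CEN: 6.1  (via DOK)
LAR: 9.1  (via DOK)
SUM: 10.8  (via CEN)
GRN: 12.8  (via CEN)
ELM: 17.1  (via SUM)
IVY: 17.2  (via SUM)
RIV: 17.7  (via SUM)
VLY: 22  (via RIV)
Shortest route: DOK–CEN–SUM–RIV–VLY = 22 min.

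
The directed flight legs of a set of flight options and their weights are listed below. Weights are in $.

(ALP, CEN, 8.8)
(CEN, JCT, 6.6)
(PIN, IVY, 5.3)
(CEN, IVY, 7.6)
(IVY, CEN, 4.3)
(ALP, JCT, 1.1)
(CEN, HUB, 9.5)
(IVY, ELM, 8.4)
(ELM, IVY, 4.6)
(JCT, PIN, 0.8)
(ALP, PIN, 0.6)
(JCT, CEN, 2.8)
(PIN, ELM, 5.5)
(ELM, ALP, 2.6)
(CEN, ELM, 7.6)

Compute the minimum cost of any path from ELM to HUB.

Candidate routes:
ELM → IVY → CEN → HUB: 4.6+4.3+9.5 = 18.4
ELM → ALP → CEN → HUB: 2.6+8.8+9.5 = 20.9
ELM → ALP → JCT → CEN → HUB: 2.6+1.1+2.8+9.5 = 16
The minimum is $16 via ELM → ALP → JCT → CEN → HUB.

$16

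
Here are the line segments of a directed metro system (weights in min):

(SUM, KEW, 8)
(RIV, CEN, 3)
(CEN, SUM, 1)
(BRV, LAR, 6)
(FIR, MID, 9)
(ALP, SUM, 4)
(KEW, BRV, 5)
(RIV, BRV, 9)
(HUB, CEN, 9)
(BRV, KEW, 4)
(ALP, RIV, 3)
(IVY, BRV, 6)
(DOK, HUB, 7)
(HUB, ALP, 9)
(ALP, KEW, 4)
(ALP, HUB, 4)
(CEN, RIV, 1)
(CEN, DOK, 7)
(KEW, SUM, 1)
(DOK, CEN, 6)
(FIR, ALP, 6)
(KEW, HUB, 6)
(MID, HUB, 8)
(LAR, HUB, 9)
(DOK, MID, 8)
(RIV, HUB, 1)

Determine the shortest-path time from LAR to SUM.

Candidate routes:
LAR → HUB → ALP → KEW → SUM: 9+9+4+1 = 23
LAR → HUB → CEN → SUM: 9+9+1 = 19
LAR → HUB → ALP → SUM: 9+9+4 = 22
The minimum is 19 min via LAR → HUB → CEN → SUM.

19 min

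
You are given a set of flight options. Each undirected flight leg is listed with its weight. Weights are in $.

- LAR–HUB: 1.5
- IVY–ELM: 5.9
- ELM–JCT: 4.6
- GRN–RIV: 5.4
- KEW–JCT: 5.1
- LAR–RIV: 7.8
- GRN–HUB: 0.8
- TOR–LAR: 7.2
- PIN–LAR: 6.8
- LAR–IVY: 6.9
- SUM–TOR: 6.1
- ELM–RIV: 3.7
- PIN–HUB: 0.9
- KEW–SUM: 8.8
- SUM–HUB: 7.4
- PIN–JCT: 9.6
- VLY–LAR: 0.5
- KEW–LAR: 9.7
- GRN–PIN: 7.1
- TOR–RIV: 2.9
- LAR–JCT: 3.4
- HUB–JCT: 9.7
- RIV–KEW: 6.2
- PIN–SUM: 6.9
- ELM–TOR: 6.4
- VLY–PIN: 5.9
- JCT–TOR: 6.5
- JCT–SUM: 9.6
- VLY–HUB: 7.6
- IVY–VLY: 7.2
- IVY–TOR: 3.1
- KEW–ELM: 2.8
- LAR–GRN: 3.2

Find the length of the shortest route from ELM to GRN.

Compare a few routes:
ELM–RIV–GRN: 3.7+5.4 = 9.1
ELM–JCT–LAR–GRN: 4.6+3.4+3.2 = 11.2
ELM–JCT–LAR–HUB–GRN: 4.6+3.4+1.5+0.8 = 10.3
The minimum is $9.1 via ELM–RIV–GRN.

$9.1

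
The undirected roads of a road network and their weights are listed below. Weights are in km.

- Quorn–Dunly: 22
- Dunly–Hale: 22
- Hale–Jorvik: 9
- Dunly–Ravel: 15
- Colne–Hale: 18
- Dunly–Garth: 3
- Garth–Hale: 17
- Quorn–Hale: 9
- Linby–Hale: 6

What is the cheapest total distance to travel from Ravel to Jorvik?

Settle nodes by increasing distance from Ravel:
Ravel: 0
Dunly: 15  (via Ravel)
Garth: 18  (via Dunly)
Hale: 35  (via Garth)
Quorn: 37  (via Dunly)
Linby: 41  (via Hale)
Jorvik: 44  (via Hale)
Shortest route: Ravel → Dunly → Garth → Hale → Jorvik = 44 km.

44 km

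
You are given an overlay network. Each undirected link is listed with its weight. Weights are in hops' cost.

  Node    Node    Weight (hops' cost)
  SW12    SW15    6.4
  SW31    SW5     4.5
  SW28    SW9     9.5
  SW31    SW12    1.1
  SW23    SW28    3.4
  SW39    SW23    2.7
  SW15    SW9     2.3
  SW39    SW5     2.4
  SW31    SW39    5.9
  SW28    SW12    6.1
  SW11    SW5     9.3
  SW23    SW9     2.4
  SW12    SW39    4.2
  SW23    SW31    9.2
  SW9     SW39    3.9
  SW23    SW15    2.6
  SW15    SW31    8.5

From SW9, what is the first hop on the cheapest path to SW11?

Compare a few routes:
SW9 → SW23 → SW39 → SW5 → SW11: 2.4+2.7+2.4+9.3 = 16.8
SW9 → SW39 → SW5 → SW11: 3.9+2.4+9.3 = 15.6
SW9 → SW15 → SW23 → SW39 → SW5 → SW11: 2.3+2.6+2.7+2.4+9.3 = 19.3
The minimum is 15.6 hops' cost via SW9 → SW39 → SW5 → SW11.
So from SW9 the first move is to SW39.

SW39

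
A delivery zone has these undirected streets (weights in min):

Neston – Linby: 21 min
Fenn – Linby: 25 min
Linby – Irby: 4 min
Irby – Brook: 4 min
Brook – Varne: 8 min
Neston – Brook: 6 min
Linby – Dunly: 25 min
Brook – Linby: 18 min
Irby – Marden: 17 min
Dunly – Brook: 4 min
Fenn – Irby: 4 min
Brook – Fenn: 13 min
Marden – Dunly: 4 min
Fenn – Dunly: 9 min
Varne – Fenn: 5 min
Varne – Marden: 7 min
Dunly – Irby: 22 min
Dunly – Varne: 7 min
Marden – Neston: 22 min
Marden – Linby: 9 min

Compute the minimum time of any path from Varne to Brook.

Running Dijkstra from Varne:
Varne: 0
Fenn: 5  (via Varne)
Dunly: 7  (via Varne)
Marden: 7  (via Varne)
Brook: 8  (via Varne)
Shortest route: Varne → Brook = 8 min.

8 min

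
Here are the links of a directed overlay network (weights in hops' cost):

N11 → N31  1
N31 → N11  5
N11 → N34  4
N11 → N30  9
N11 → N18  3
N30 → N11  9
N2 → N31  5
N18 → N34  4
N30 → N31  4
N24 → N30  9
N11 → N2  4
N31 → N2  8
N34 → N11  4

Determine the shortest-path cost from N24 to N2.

21 hops' cost

Enumerating some paths:
N24 → N30 → N31 → N2: 9+4+8 = 21
N24 → N30 → N31 → N11 → N2: 9+4+5+4 = 22
The minimum is 21 hops' cost via N24 → N30 → N31 → N2.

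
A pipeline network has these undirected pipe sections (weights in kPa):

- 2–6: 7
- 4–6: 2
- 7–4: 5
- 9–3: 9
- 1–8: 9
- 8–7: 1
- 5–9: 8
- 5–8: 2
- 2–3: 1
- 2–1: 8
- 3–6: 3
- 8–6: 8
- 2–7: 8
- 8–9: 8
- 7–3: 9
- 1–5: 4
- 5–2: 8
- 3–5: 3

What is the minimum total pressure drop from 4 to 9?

Settle nodes by increasing distance from 4:
4: 0
6: 2  (via 4)
3: 5  (via 6)
7: 5  (via 4)
2: 6  (via 3)
8: 6  (via 7)
5: 8  (via 3)
1: 12  (via 5)
9: 14  (via 3)
Shortest route: 4 → 6 → 3 → 9 = 14 kPa.

14 kPa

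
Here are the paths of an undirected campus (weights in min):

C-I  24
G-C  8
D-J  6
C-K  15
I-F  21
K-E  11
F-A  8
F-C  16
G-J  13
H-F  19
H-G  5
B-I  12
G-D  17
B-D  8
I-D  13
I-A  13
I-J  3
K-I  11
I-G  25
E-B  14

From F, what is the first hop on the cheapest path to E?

C

Enumerating some paths:
F - I - B - E: 21+12+14 = 47
F - C - K - E: 16+15+11 = 42
F - A - I - K - E: 8+13+11+11 = 43
F - I - K - E: 21+11+11 = 43
The minimum is 42 min via F - C - K - E.
So from F the first move is to C.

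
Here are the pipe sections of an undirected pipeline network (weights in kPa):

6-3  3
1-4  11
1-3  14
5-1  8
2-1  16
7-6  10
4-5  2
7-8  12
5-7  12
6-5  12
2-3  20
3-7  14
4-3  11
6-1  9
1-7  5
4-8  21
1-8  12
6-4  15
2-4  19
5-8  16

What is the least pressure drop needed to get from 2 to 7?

21 kPa

Enumerating some paths:
2–4–5–7: 19+2+12 = 33
2–1–7: 16+5 = 21
The minimum is 21 kPa via 2–1–7.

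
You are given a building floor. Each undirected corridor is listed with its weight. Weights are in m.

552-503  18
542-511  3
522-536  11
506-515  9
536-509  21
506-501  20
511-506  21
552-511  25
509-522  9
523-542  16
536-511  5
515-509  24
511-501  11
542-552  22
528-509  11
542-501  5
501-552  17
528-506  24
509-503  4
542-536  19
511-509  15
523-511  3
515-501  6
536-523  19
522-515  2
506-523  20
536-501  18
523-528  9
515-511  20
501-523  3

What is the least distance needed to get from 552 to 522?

Candidate routes:
552–503–509–522: 18+4+9 = 31
552–501–515–522: 17+6+2 = 25
The minimum is 25 m via 552–501–515–522.

25 m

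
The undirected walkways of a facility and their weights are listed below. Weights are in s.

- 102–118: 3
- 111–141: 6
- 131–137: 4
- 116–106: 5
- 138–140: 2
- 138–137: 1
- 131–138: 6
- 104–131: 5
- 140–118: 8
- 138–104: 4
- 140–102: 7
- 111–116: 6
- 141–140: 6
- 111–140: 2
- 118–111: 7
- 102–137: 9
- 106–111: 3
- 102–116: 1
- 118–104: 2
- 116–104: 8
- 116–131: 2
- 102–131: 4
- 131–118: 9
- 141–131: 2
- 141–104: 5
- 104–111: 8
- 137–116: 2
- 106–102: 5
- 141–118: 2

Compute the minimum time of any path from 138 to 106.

7 s

Settle nodes by increasing distance from 138:
138: 0
137: 1  (via 138)
140: 2  (via 138)
116: 3  (via 137)
111: 4  (via 140)
102: 4  (via 116)
104: 4  (via 138)
131: 5  (via 137)
118: 6  (via 104)
106: 7  (via 111)
Shortest route: 138 → 140 → 111 → 106 = 7 s.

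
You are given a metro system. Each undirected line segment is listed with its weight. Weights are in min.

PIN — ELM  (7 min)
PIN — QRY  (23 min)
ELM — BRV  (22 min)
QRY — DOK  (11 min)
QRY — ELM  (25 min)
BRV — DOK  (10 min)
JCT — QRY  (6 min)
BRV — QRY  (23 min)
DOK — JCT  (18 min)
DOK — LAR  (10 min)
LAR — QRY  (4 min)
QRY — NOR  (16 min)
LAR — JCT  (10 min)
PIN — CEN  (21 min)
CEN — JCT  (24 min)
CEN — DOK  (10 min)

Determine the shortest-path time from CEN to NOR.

37 min

Running Dijkstra from CEN:
CEN: 0
DOK: 10  (via CEN)
BRV: 20  (via DOK)
LAR: 20  (via DOK)
QRY: 21  (via DOK)
PIN: 21  (via CEN)
JCT: 24  (via CEN)
ELM: 28  (via PIN)
NOR: 37  (via QRY)
Shortest route: CEN → DOK → QRY → NOR = 37 min.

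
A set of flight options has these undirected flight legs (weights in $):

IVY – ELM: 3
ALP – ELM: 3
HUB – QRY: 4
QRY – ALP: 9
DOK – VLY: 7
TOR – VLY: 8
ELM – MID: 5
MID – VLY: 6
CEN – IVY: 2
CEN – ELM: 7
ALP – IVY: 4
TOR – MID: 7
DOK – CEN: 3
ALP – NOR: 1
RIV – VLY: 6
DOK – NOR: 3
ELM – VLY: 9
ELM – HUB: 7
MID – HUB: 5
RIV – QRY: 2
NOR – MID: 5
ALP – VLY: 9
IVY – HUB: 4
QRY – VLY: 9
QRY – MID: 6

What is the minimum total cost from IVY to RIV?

$10

Shortest distances from IVY:
IVY: 0
CEN: 2  (via IVY)
ELM: 3  (via IVY)
HUB: 4  (via IVY)
ALP: 4  (via IVY)
DOK: 5  (via CEN)
NOR: 5  (via ALP)
QRY: 8  (via HUB)
MID: 8  (via ELM)
RIV: 10  (via QRY)
Shortest route: IVY → HUB → QRY → RIV = $10.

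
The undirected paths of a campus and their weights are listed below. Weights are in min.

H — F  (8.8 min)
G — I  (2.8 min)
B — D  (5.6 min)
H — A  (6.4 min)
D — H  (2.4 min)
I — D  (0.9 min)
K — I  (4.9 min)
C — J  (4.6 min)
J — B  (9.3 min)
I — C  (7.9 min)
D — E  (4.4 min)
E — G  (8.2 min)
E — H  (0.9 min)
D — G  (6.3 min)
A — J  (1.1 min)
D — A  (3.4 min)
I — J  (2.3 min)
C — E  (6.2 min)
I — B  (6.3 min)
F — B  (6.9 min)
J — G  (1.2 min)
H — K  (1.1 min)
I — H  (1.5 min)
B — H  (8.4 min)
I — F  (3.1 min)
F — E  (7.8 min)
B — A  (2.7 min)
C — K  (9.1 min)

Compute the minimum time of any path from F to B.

6.9 min

Settle nodes by increasing distance from F:
F: 0
I: 3.1  (via F)
D: 4  (via I)
H: 4.6  (via I)
J: 5.4  (via I)
E: 5.5  (via H)
K: 5.7  (via H)
G: 5.9  (via I)
A: 6.5  (via J)
B: 6.9  (via F)
Shortest route: F → B = 6.9 min.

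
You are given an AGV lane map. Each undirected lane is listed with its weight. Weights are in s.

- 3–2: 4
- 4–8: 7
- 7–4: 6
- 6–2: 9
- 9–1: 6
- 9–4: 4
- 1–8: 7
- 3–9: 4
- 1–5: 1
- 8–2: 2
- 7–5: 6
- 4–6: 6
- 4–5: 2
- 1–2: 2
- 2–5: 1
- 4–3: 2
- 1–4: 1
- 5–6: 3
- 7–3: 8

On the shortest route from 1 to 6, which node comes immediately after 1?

Compare a few routes:
1–5–6: 1+3 = 4
1–4–5–6: 1+2+3 = 6
The minimum is 4 s via 1–5–6.
So from 1 the first move is to 5.

5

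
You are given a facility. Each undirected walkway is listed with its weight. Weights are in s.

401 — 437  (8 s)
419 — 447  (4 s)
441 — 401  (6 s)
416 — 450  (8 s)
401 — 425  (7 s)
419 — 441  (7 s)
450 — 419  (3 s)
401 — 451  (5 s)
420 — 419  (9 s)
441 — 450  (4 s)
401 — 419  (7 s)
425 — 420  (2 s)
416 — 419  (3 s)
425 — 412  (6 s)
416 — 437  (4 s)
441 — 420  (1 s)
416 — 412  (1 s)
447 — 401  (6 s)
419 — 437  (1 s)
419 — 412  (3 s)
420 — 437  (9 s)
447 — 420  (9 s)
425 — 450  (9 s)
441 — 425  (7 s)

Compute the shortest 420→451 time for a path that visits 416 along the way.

Shortest 420→416: 420–425–412–416 = 9
Shortest 416→451: 416–419–401–451 = 15
Total via 416: 9 + 15 = 24 s.

24 s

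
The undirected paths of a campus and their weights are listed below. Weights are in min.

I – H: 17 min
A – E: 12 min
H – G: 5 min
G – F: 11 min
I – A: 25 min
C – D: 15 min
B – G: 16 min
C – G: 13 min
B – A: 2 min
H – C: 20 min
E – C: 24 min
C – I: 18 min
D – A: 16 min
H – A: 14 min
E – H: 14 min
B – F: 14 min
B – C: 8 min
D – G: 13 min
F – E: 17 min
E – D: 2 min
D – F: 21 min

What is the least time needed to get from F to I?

33 min

Shortest distances from F:
F: 0
G: 11  (via F)
B: 14  (via F)
A: 16  (via B)
H: 16  (via G)
E: 17  (via F)
D: 19  (via E)
C: 22  (via B)
I: 33  (via H)
Shortest route: F–G–H–I = 33 min.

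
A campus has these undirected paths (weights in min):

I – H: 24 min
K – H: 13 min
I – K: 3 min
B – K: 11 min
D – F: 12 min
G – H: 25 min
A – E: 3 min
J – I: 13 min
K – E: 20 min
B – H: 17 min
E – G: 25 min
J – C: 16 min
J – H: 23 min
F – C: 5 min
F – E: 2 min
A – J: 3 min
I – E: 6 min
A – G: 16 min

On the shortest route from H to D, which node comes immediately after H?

Candidate routes:
H - K - I - E - F - D: 13+3+6+2+12 = 36
H - K - E - F - D: 13+20+2+12 = 47
H - I - E - F - D: 24+6+2+12 = 44
H - J - A - E - F - D: 23+3+3+2+12 = 43
Cheapest is H - K - I - E - F - D at 36 min.
So from H the first move is to K.

K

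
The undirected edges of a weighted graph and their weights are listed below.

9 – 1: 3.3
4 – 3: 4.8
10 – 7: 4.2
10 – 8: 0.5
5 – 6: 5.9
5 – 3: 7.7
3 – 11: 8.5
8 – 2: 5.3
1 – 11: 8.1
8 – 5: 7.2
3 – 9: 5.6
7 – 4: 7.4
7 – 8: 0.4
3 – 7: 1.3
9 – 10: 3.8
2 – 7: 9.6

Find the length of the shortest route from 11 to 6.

Settle nodes by increasing distance from 11:
11: 0
1: 8.1  (via 11)
3: 8.5  (via 11)
7: 9.8  (via 3)
8: 10.2  (via 7)
10: 10.7  (via 8)
9: 11.4  (via 1)
4: 13.3  (via 3)
2: 15.5  (via 8)
5: 16.2  (via 3)
6: 22.1  (via 5)
Shortest route: 11 → 3 → 5 → 6 = 22.1.

22.1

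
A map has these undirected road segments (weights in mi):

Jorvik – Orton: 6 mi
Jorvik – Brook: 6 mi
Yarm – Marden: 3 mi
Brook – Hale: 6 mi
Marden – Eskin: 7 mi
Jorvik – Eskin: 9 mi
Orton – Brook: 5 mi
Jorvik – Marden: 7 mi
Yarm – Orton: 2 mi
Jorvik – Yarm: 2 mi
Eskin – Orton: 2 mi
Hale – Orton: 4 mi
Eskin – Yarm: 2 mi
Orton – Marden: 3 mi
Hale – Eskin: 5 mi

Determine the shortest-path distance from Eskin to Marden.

5 mi

Shortest distances from Eskin:
Eskin: 0
Orton: 2  (via Eskin)
Yarm: 2  (via Eskin)
Jorvik: 4  (via Yarm)
Hale: 5  (via Eskin)
Marden: 5  (via Orton)
Shortest route: Eskin → Orton → Marden = 5 mi.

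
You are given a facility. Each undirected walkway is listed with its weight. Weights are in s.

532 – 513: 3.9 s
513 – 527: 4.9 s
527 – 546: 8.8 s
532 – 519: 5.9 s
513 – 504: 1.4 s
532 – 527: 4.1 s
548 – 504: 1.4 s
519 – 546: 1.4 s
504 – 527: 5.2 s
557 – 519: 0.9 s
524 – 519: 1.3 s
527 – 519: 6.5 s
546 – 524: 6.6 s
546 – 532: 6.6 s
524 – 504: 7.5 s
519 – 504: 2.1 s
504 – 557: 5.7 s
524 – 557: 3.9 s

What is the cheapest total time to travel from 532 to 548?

6.7 s

Candidate routes:
532 - 546 - 519 - 504 - 548: 6.6+1.4+2.1+1.4 = 11.5
532 - 513 - 504 - 548: 3.9+1.4+1.4 = 6.7
532 - 527 - 504 - 548: 4.1+5.2+1.4 = 10.7
532 - 519 - 504 - 548: 5.9+2.1+1.4 = 9.4
Cheapest is 532 - 513 - 504 - 548 at 6.7 s.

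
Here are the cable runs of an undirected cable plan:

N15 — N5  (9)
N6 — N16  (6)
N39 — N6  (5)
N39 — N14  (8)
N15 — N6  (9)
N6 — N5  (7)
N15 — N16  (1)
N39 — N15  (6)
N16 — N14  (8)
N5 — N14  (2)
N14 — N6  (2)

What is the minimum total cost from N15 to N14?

Running Dijkstra from N15:
N15: 0
N16: 1  (via N15)
N39: 6  (via N15)
N6: 7  (via N16)
N5: 9  (via N15)
N14: 9  (via N16)
Shortest route: N15 → N16 → N14 = 9.

9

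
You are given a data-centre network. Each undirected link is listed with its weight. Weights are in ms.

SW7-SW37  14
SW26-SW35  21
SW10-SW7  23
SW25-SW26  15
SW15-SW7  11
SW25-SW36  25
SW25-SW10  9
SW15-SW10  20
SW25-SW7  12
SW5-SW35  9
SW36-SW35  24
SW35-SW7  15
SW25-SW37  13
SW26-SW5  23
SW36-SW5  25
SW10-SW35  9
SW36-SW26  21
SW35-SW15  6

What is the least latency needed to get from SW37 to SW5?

38 ms

Compare a few routes:
SW37 - SW7 - SW35 - SW5: 14+15+9 = 38
SW37 - SW25 - SW10 - SW35 - SW5: 13+9+9+9 = 40
SW37 - SW7 - SW15 - SW35 - SW5: 14+11+6+9 = 40
Cheapest is SW37 - SW7 - SW35 - SW5 at 38 ms.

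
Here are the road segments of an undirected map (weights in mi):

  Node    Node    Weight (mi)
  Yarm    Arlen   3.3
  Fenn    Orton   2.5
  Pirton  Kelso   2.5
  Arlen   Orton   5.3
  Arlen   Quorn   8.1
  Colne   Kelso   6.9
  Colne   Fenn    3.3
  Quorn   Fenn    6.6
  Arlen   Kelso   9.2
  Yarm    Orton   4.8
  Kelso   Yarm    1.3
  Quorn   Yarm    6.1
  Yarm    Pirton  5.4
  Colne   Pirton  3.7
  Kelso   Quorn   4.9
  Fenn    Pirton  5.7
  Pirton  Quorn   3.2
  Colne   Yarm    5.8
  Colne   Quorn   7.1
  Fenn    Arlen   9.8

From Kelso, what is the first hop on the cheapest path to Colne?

Candidate routes:
Kelso–Colne: 6.9 = 6.9
Kelso–Pirton–Colne: 2.5+3.7 = 6.2
The minimum is 6.2 mi via Kelso–Pirton–Colne.
So from Kelso the first move is to Pirton.

Pirton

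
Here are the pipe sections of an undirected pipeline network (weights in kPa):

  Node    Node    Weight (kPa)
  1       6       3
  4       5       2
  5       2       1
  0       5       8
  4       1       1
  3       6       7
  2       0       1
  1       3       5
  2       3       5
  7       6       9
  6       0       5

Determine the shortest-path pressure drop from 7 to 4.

13 kPa

Compare a few routes:
7 - 6 - 3 - 2 - 5 - 4: 9+7+5+1+2 = 24
7 - 6 - 1 - 4: 9+3+1 = 13
7 - 6 - 0 - 2 - 5 - 4: 9+5+1+1+2 = 18
7 - 6 - 3 - 1 - 4: 9+7+5+1 = 22
Cheapest is 7 - 6 - 1 - 4 at 13 kPa.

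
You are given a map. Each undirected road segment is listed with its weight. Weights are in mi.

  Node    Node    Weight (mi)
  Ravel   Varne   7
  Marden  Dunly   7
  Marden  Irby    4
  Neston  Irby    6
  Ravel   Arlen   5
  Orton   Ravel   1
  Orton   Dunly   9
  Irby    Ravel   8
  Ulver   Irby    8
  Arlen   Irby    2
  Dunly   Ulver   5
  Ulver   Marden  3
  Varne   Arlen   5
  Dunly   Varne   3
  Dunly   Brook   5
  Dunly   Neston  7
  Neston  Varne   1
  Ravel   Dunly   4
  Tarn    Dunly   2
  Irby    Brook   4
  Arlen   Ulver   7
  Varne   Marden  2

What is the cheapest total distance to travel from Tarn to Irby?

11 mi

Compare a few routes:
Tarn - Dunly - Brook - Irby: 2+5+4 = 11
Tarn - Dunly - Varne - Arlen - Irby: 2+3+5+2 = 12
Cheapest is Tarn - Dunly - Brook - Irby at 11 mi.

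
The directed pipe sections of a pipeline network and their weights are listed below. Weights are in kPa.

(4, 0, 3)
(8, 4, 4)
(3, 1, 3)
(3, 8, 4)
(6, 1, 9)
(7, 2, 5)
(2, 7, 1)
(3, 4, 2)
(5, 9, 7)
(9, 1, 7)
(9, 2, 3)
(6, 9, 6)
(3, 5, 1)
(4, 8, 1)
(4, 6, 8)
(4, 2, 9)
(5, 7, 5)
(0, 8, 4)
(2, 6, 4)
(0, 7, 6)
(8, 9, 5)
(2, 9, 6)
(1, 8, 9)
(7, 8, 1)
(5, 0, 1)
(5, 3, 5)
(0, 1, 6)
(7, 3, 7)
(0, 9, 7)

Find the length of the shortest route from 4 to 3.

Enumerating some paths:
4 → 0 → 7 → 3: 3+6+7 = 16
4 → 2 → 7 → 3: 9+1+7 = 17
4 → 8 → 9 → 2 → 7 → 3: 1+5+3+1+7 = 17
The minimum is 16 kPa via 4 → 0 → 7 → 3.

16 kPa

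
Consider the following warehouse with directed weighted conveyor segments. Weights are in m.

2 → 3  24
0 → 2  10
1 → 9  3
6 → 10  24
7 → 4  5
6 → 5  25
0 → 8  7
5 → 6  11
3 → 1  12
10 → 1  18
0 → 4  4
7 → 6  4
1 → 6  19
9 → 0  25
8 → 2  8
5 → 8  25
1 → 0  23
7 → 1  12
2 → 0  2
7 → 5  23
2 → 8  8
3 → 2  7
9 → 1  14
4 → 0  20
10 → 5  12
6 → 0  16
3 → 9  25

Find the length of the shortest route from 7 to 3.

54 m

Compare a few routes:
7–6–0–8–2–3: 4+16+7+8+24 = 59
7–6–0–2–3: 4+16+10+24 = 54
Cheapest is 7–6–0–2–3 at 54 m.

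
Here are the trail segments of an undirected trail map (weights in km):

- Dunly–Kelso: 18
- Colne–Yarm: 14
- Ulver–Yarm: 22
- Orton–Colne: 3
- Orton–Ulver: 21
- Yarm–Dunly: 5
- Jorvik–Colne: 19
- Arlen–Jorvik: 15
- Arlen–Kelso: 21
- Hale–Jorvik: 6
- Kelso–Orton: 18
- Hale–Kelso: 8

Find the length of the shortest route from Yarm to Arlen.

Settle nodes by increasing distance from Yarm:
Yarm: 0
Dunly: 5  (via Yarm)
Colne: 14  (via Yarm)
Orton: 17  (via Colne)
Ulver: 22  (via Yarm)
Kelso: 23  (via Dunly)
Hale: 31  (via Kelso)
Jorvik: 33  (via Colne)
Arlen: 44  (via Kelso)
Shortest route: Yarm → Dunly → Kelso → Arlen = 44 km.

44 km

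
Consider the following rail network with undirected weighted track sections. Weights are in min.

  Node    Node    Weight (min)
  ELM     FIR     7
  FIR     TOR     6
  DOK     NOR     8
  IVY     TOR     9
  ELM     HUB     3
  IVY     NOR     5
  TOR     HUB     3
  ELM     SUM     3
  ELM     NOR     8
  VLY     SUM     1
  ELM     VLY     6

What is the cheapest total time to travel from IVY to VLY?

17 min

Settle nodes by increasing distance from IVY:
IVY: 0
NOR: 5  (via IVY)
TOR: 9  (via IVY)
HUB: 12  (via TOR)
DOK: 13  (via NOR)
ELM: 13  (via NOR)
FIR: 15  (via TOR)
SUM: 16  (via ELM)
VLY: 17  (via SUM)
Shortest route: IVY–NOR–ELM–SUM–VLY = 17 min.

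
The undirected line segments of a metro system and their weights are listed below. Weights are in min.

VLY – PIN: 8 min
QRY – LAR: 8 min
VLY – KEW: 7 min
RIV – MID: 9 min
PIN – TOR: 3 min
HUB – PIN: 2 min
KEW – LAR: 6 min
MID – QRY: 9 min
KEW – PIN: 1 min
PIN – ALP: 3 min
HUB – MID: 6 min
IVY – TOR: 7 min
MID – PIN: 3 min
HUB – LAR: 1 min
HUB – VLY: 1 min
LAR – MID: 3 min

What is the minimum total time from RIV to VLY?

Running Dijkstra from RIV:
RIV: 0
MID: 9  (via RIV)
PIN: 12  (via MID)
LAR: 12  (via MID)
KEW: 13  (via PIN)
HUB: 13  (via LAR)
VLY: 14  (via HUB)
Shortest route: RIV → MID → LAR → HUB → VLY = 14 min.

14 min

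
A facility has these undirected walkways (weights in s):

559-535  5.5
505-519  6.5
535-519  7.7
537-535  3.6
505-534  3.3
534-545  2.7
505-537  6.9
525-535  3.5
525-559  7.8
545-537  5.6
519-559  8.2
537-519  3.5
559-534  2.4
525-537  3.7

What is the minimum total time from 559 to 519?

8.2 s

Shortest distances from 559:
559: 0
534: 2.4  (via 559)
545: 5.1  (via 534)
535: 5.5  (via 559)
505: 5.7  (via 534)
525: 7.8  (via 559)
519: 8.2  (via 559)
Shortest route: 559–519 = 8.2 s.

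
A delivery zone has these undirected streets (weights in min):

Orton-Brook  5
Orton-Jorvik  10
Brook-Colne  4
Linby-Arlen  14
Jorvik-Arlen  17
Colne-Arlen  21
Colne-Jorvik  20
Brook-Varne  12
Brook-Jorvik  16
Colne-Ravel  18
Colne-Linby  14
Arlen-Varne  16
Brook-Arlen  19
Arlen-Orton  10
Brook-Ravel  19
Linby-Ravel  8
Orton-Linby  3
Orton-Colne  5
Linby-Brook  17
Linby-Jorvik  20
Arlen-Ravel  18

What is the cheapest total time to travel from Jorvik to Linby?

Shortest distances from Jorvik:
Jorvik: 0
Orton: 10  (via Jorvik)
Linby: 13  (via Orton)
Shortest route: Jorvik–Orton–Linby = 13 min.

13 min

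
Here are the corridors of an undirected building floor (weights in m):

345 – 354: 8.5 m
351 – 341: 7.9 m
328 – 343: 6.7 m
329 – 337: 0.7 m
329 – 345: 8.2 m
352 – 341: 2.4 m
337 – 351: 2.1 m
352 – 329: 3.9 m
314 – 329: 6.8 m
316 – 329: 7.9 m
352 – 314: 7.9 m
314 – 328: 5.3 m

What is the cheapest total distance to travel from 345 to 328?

Running Dijkstra from 345:
345: 0
329: 8.2  (via 345)
354: 8.5  (via 345)
337: 8.9  (via 329)
351: 11  (via 337)
352: 12.1  (via 329)
341: 14.5  (via 352)
314: 15  (via 329)
316: 16.1  (via 329)
328: 20.3  (via 314)
Shortest route: 345 → 329 → 314 → 328 = 20.3 m.

20.3 m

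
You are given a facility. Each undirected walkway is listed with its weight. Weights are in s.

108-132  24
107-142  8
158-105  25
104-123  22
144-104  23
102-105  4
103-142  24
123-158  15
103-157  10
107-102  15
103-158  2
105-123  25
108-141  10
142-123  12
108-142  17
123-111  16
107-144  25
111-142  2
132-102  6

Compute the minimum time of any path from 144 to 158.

59 s

Candidate routes:
144–107–142–123–158: 25+8+12+15 = 60
144–107–142–103–158: 25+8+24+2 = 59
144–104–123–158: 23+22+15 = 60
The minimum is 59 s via 144–107–142–103–158.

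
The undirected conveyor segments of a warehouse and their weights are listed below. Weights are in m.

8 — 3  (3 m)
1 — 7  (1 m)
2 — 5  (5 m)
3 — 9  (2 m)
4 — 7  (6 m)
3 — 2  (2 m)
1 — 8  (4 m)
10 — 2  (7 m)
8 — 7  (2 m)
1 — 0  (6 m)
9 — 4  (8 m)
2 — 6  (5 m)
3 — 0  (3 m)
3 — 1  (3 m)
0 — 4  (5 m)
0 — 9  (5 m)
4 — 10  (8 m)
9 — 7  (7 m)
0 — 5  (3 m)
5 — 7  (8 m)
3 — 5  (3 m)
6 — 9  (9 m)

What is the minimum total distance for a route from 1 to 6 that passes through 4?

22 m

Shortest 1→4: 1 → 7 → 4 = 7
Shortest 4→6: 4 → 0 → 3 → 2 → 6 = 15
Total via 4: 7 + 15 = 22 m.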